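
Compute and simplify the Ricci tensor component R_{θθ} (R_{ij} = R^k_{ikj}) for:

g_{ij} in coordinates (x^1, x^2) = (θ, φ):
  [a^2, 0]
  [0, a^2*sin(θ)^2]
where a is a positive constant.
Non-zero Christoffel symbols (Γ^k_{ij} = Γ^k_{ji}):
Γ^θ_{φ φ} = -sin(2*θ)/2
Γ^φ_{θ φ} = 1/tan(θ)
R^θ_{θ θ θ} = 0 (a repeated index in an antisymmetric pair)
R^φ_{θ φ θ} = ∂_φ Γ^φ_{θ θ} - ∂_θ Γ^φ_{θ φ} + Γ^φ_{φ m} Γ^m_{θ θ} - Γ^φ_{θ m} Γ^m_{θ φ}
  = (0) - (-1/sin(θ)^2) + (0) - (1/tan(θ)^2) = 1
R_{θθ} = R^θ_{θ θ θ} + R^φ_{θ φ θ} = (0) + (1) = 1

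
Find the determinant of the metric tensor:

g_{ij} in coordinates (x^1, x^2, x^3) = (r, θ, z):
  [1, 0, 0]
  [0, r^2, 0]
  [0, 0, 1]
Diagonal metric: det(g) = g_{11}·g_{22}·g_{33}
= (1)·(r^2)·(1)
det(g) = r^2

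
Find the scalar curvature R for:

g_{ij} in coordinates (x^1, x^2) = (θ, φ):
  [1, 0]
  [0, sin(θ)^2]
Non-zero Christoffel symbols (Γ^k_{ij} = Γ^k_{ji}):
Γ^θ_{φ φ} = -sin(2*θ)/2
Γ^φ_{θ φ} = 1/tan(θ)
Ricci tensor (R_{ij} = R^k_{ikj}): R_{θθ} = 1, R_{θφ} = 0, R_{φφ} = sin(θ)^2
Inverse metric: g^{θθ} = 1, g^{φφ} = 1/sin(θ)^2
R = g^{ij} R_{ij} = (1)(1) + (1/sin(θ)^2)(sin(θ)^2) = 2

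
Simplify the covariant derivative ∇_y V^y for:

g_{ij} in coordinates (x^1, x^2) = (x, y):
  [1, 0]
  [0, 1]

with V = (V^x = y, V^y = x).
All Christoffel symbols are zero.
∇_y V^y = ∂_y V^y + Γ^y_{y j} V^j
  = (0) + (0)(y) + (0)(x)
  = 0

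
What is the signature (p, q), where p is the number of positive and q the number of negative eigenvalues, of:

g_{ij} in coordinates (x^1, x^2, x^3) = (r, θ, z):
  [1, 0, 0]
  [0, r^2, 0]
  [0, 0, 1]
The metric is diagonal, so its eigenvalues are the diagonal entries: 1, r^2, 1 (at a generic point, where coordinate-dependent entries are positive).
3 positive, 0 negative.
(3, 0) - Riemannian (positive definite)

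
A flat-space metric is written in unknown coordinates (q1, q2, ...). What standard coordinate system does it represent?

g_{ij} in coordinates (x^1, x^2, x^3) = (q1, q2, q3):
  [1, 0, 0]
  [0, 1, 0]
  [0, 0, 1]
All components are constant and the metric is the identity, i.e. orthonormal rectilinear coordinates.
Cartesian (3D) coordinates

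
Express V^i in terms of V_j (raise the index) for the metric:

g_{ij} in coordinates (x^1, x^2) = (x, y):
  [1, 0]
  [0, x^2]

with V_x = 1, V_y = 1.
Inverse metric (diagonal): g^{xx} = 1, g^{yy} = 1/x^2
V^i = g^{ij} V_j:
V^x = (1)(1) + (0)(1) = 1
V^y = (0)(1) + (1/x^2)(1) = 1/x^2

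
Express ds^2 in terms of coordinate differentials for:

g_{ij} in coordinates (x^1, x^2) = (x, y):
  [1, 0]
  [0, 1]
ds^2 = g_{ij} dx^i dx^j; only the non-zero components contribute.
ds^2 = dx^2 + dy^2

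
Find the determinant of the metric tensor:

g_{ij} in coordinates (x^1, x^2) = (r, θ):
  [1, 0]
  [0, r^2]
For a 2×2 metric: det(g) = g_{11}·g_{22} - g_{12}·g_{21}
= (1)·(r^2) - (0)·(0)
= r^2 - 0
det(g) = r^2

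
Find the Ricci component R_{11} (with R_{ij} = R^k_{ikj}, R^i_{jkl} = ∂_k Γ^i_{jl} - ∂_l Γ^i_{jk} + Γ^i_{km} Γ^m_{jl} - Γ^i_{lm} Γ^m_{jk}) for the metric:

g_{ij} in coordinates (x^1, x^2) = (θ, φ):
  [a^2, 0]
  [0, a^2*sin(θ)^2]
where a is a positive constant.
Non-zero Christoffel symbols (Γ^k_{ij} = Γ^k_{ji}):
Γ^θ_{φ φ} = -sin(2*θ)/2
Γ^φ_{θ φ} = 1/tan(θ)
R^θ_{θ θ θ} = 0 (a repeated index in an antisymmetric pair)
R^φ_{θ φ θ} = ∂_φ Γ^φ_{θ θ} - ∂_θ Γ^φ_{θ φ} + Γ^φ_{φ m} Γ^m_{θ θ} - Γ^φ_{θ m} Γ^m_{θ φ}
  = (0) - (-1/sin(θ)^2) + (0) - (1/tan(θ)^2) = 1
R_{θθ} = R^θ_{θ θ θ} + R^φ_{θ φ θ} = (0) + (1) = 1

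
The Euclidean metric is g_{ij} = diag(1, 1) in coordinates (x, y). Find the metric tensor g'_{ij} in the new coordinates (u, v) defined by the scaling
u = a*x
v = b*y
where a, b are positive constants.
Invert the transformation: x = u/a, y = v/b
g'_{ij} = (∂x^k/∂x'^i)(∂x^l/∂x'^j) g_{kl}; with g_{kl} = δ_{kl} this is Σ_k (∂x^k/∂x'^i)(∂x^k/∂x'^j).
Jacobian: ∂x/∂u = 1/a, ∂x/∂v = 0, ∂y/∂u = 0, ∂y/∂v = 1/b
g'_{uu} = (1/a)(1/a) + (0)(0) = 1/a^2
g'_{uv} = (1/a)(0) + (0)(1/b) = 0
g'_{vv} = (0)(0) + (1/b)(1/b) = 1/b^2
g'_{ij} = diag(1/a^2, 1/b^2)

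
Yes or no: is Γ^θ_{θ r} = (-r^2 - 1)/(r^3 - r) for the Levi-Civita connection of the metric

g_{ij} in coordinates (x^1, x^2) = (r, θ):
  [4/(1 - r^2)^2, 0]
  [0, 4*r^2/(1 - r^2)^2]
Γ^θ_{θ r} = (1/2) g^{θθ} (∂_θ g_{θr} + ∂_r g_{θθ} - ∂_θ g_{θr}) = (1/2)((1 - r^2)^2/(4*r^2))((0) + (-8*(r^3 + r)/(r^2 - 1)^3) - (0)) = (-r^2 - 1)/(r^3 - r)
This equals the proposed value (-r^2 - 1)/(r^3 - r).
Yes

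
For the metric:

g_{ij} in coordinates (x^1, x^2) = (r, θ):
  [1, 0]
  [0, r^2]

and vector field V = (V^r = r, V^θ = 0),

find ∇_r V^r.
Non-zero Christoffel symbols:
Γ^r_{θ θ} = -r
Γ^θ_{r θ} = 1/r
∇_r V^r = ∂_r V^r + Γ^r_{r j} V^j
  = (1) + (0)(r) + (0)(0)
  = 1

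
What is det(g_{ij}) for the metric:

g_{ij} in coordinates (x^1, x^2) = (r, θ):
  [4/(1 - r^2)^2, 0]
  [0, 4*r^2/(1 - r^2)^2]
For a 2×2 metric: det(g) = g_{11}·g_{22} - g_{12}·g_{21}
= (4/(1 - r^2)^2)·(4*r^2/(1 - r^2)^2) - (0)·(0)
= 16*r^2/(1 - r^2)^4 - 0
det(g) = 16*r^2/(1 - r^2)^4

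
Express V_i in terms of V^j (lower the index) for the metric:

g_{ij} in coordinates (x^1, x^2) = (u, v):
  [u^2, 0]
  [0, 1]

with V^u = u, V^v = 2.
V_i = g_{ij} V^j:
V_u = (u^2)(u) + (0)(2) = u^3
V_v = (0)(u) + (1)(2) = 2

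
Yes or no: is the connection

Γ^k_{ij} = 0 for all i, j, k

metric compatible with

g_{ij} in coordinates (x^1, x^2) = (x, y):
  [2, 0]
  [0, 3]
Using ∇_k g_{ij} = ∂_k g_{ij} - Γ^m_{ki} g_{mj} - Γ^m_{kj} g_{im}:
e.g. ∇_y g_{xy} = (0) - (0) - (0) = 0
Every component ∇_k g_{ij} vanishes: the connection is metric compatible.
Yes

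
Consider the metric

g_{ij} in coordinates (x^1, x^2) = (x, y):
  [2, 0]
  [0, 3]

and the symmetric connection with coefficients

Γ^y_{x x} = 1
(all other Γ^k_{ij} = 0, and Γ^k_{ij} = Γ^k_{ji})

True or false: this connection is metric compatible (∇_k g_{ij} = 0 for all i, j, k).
Using ∇_k g_{ij} = ∂_k g_{ij} - Γ^m_{ki} g_{mj} - Γ^m_{kj} g_{im}:
∇_x g_{xy} = (0) - (3) - (0) = -3 ≠ 0
So the connection is not metric compatible (it is not the Levi-Civita connection).
False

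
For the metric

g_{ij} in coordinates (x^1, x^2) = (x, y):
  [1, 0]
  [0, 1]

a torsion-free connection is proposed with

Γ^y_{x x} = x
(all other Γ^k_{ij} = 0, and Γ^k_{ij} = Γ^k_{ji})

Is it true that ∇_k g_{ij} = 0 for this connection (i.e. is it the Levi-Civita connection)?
Using ∇_k g_{ij} = ∂_k g_{ij} - Γ^m_{ki} g_{mj} - Γ^m_{kj} g_{im}:
∇_x g_{xy} = (0) - (x) - (0) = -x ≠ 0
So the connection is not metric compatible (it is not the Levi-Civita connection).
No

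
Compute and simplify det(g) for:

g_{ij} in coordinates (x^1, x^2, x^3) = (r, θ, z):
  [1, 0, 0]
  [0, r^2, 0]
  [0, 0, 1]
Diagonal metric: det(g) = g_{11}·g_{22}·g_{33}
= (1)·(r^2)·(1)
det(g) = r^2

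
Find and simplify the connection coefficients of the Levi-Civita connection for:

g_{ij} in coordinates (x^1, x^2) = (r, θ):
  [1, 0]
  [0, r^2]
Using Γ^k_{ij} = (1/2) g^{km} (∂_i g_{mj} + ∂_j g_{mi} - ∂_m g_{ij}); the metric is diagonal, so only the m = k term contributes.
Non-zero symbols (using the symmetry Γ^k_{ij} = Γ^k_{ji}):
Γ^r_{θ θ} = (1/2) g^{rr} (∂_θ g_{rθ} + ∂_θ g_{rθ} - ∂_r g_{θθ}) = (1/2)(1)((0) + (0) - (2*r)) = -r
Γ^θ_{r θ} = (1/2) g^{θθ} (∂_r g_{θθ} + ∂_θ g_{θr} - ∂_θ g_{rθ}) = (1/2)(1/r^2)((2*r) + (0) - (0)) = 1/r
All other Christoffel symbols are zero.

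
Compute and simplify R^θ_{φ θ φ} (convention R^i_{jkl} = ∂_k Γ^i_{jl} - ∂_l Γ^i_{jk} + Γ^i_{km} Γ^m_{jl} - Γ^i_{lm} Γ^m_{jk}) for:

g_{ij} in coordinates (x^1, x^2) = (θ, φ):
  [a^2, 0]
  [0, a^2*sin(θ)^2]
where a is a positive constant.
Non-zero Christoffel symbols (Γ^k_{ij} = Γ^k_{ji}):
Γ^θ_{φ φ} = -sin(2*θ)/2
Γ^φ_{θ φ} = 1/tan(θ)
R^θ_{φ θ φ} = ∂_θ Γ^θ_{φ φ} - ∂_φ Γ^θ_{φ θ} + Γ^θ_{θ m} Γ^m_{φ φ} - Γ^θ_{φ m} Γ^m_{φ θ}
  = (-cos(2*θ)) - (0) + (0) - (-cos(θ)^2) = sin(θ)^2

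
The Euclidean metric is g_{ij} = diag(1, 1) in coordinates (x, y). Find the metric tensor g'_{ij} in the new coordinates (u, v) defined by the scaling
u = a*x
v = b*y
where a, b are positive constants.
Invert the transformation: x = u/a, y = v/b
g'_{ij} = (∂x^k/∂x'^i)(∂x^l/∂x'^j) g_{kl}; with g_{kl} = δ_{kl} this is Σ_k (∂x^k/∂x'^i)(∂x^k/∂x'^j).
Jacobian: ∂x/∂u = 1/a, ∂x/∂v = 0, ∂y/∂u = 0, ∂y/∂v = 1/b
g'_{uu} = (1/a)(1/a) + (0)(0) = 1/a^2
g'_{uv} = (1/a)(0) + (0)(1/b) = 0
g'_{vv} = (0)(0) + (1/b)(1/b) = 1/b^2
g'_{ij} = diag(1/a^2, 1/b^2)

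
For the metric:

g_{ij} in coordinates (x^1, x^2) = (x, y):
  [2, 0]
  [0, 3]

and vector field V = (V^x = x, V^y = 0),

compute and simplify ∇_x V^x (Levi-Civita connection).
All Christoffel symbols are zero.
∇_x V^x = ∂_x V^x + Γ^x_{x j} V^j
  = (1) + (0)(x) + (0)(0)
  = 1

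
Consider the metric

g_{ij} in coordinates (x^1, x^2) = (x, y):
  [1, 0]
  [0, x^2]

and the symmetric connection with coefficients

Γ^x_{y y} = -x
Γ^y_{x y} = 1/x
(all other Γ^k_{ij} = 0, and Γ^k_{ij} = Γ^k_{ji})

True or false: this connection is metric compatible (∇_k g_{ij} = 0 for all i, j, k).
Using ∇_k g_{ij} = ∂_k g_{ij} - Γ^m_{ki} g_{mj} - Γ^m_{kj} g_{im}:
e.g. ∇_x g_{yy} = (2*x) - (x) - (x) = 0
Every component ∇_k g_{ij} vanishes: the connection is metric compatible.
True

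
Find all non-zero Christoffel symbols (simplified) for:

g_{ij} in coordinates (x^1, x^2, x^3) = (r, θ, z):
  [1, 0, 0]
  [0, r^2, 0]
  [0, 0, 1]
Using Γ^k_{ij} = (1/2) g^{km} (∂_i g_{mj} + ∂_j g_{mi} - ∂_m g_{ij}); the metric is diagonal, so only the m = k term contributes.
Non-zero symbols (using the symmetry Γ^k_{ij} = Γ^k_{ji}):
Γ^r_{θ θ} = (1/2) g^{rr} (∂_θ g_{rθ} + ∂_θ g_{rθ} - ∂_r g_{θθ}) = (1/2)(1)((0) + (0) - (2*r)) = -r
Γ^θ_{r θ} = (1/2) g^{θθ} (∂_r g_{θθ} + ∂_θ g_{θr} - ∂_θ g_{rθ}) = (1/2)(1/r^2)((2*r) + (0) - (0)) = 1/r
All other Christoffel symbols are zero.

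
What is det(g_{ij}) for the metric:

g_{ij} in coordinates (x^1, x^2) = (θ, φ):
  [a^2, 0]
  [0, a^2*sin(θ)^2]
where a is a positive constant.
For a 2×2 metric: det(g) = g_{11}·g_{22} - g_{12}·g_{21}
= (a^2)·(a^2*sin(θ)^2) - (0)·(0)
= a^4*sin(θ)^2 - 0
det(g) = a^4*sin(θ)^2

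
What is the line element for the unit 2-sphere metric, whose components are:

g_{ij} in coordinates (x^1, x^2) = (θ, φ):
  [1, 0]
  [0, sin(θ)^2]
ds^2 = g_{ij} dx^i dx^j; only the non-zero components contribute.
ds^2 = dθ^2 + sin(θ)^2 dφ^2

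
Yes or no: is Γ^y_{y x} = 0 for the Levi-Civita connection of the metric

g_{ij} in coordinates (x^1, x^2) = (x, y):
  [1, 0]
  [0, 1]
Γ^y_{y x} = (1/2) g^{yy} (∂_y g_{yx} + ∂_x g_{yy} - ∂_y g_{yx}) = (1/2)(1)((0) + (0) - (0)) = 0
This equals the proposed value 0.
Yes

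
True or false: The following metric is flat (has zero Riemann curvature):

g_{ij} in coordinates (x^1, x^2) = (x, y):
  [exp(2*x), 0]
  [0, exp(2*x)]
Non-zero Christoffel symbols:
Γ^x_{x x} = 1
Γ^x_{y y} = -1
Γ^y_{x y} = 1
Ricci tensor: R_{xx} = 0, R_{xy} = 0, R_{yy} = 0
All R_{ij} vanish; in 2 dimensions the Riemann tensor is fully determined by the Ricci tensor, so R^i_{jkl} = 0: the metric is flat (curvilinear coordinates on flat space).
True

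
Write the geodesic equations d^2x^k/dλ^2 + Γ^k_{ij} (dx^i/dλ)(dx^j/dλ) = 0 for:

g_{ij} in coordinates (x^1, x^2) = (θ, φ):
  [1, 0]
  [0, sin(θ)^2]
Geodesic equation: d^2x^k/dλ^2 + Γ^k_{ij} (dx^i/dλ)(dx^j/dλ) = 0.
Non-zero Christoffel symbols:
Γ^θ_{φ φ} = -sin(2*θ)/2
Γ^φ_{θ φ} = 1/tan(θ)
Substituting (the symmetric pair Γ^k_{ij}, Γ^k_{ji} combines into a factor 2):
d^2θ/dλ^2 - (sin(2*θ)/2) (dφ/dλ)^2 = 0
d^2φ/dλ^2 + (2/tan(θ)) (dθ/dλ)(dφ/dλ) = 0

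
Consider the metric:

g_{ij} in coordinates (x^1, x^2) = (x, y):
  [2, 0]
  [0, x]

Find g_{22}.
With x^1 = x, x^2 = y, g_{22} = g_{yy} is the row-2, column-2 entry of the matrix.
g_{22} = x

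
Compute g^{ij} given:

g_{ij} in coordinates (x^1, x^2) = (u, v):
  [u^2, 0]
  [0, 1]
The metric is diagonal, so g^{ij} is diagonal with entries 1/g_{ii}: diag(1/(u^2), 1).
g^{ij}:
  [1/u^2, 0]
  [0, 1]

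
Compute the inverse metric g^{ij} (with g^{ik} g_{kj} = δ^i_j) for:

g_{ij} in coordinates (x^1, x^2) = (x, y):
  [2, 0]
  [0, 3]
The metric is diagonal, so g^{ij} is diagonal with entries 1/g_{ii}: diag(1/2, 1/3).
g^{ij}:
  [1/2, 0]
  [0, 1/3]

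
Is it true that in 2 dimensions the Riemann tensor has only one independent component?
The number of independent components is n^2(n^2-1)/12 = 4·3/12 = 1 for n = 2 (e.g. R_{1212}).
Yes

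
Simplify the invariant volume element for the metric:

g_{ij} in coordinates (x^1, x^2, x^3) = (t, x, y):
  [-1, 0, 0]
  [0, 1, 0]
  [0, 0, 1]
det(g) = -1
√|det(g)| = 1
Volume element: dV = 1 dt dx dy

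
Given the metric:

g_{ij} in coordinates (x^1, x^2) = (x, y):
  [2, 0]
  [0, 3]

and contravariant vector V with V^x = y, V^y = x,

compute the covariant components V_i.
V_i = g_{ij} V^j:
V_x = (2)(y) + (0)(x) = 2*y
V_y = (0)(y) + (3)(x) = 3*x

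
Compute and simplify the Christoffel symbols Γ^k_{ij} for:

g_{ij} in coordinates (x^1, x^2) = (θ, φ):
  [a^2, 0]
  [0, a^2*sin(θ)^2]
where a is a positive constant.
Using Γ^k_{ij} = (1/2) g^{km} (∂_i g_{mj} + ∂_j g_{mi} - ∂_m g_{ij}); the metric is diagonal, so only the m = k term contributes.
Non-zero symbols (using the symmetry Γ^k_{ij} = Γ^k_{ji}):
Γ^θ_{φ φ} = (1/2) g^{θθ} (∂_φ g_{θφ} + ∂_φ g_{θφ} - ∂_θ g_{φφ}) = (1/2)(1/a^2)((0) + (0) - (a^2*sin(2*θ))) = -sin(2*θ)/2
Γ^φ_{θ φ} = (1/2) g^{φφ} (∂_θ g_{φφ} + ∂_φ g_{φθ} - ∂_φ g_{θφ}) = (1/2)(1/(a^2*sin(θ)^2))((a^2*sin(2*θ)) + (0) - (0)) = 1/tan(θ)
All other Christoffel symbols are zero.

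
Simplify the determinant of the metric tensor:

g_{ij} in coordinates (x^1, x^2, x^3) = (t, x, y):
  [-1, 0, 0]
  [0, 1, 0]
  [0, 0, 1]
Diagonal metric: det(g) = g_{11}·g_{22}·g_{33}
= (-1)·(1)·(1)
det(g) = -1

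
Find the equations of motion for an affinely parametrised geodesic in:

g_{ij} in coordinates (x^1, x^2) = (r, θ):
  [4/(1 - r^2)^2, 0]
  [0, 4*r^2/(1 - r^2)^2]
Geodesic equation: d^2x^k/dλ^2 + Γ^k_{ij} (dx^i/dλ)(dx^j/dλ) = 0.
Non-zero Christoffel symbols:
Γ^r_{r r} = 2*r/(1 - r^2)
Γ^r_{θ θ} = (r^3 + r)/(r^2 - 1)
Γ^θ_{r θ} = (-r^2 - 1)/(r^3 - r)
Substituting (the symmetric pair Γ^k_{ij}, Γ^k_{ji} combines into a factor 2):
d^2r/dλ^2 + (2*r/(1 - r^2)) (dr/dλ)^2 + ((r^3 + r)/(r^2 - 1)) (dθ/dλ)^2 = 0
d^2θ/dλ^2 + ((-2*r^2 - 2)/(r^3 - r)) (dr/dλ)(dθ/dλ) = 0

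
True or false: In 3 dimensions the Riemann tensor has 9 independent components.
n^2(n^2-1)/12 = 9·8/12 = 6 independent components for n = 3.
False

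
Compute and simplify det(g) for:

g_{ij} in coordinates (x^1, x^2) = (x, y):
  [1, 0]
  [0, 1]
For a 2×2 metric: det(g) = g_{11}·g_{22} - g_{12}·g_{21}
= (1)·(1) - (0)·(0)
= 1 - 0
det(g) = 1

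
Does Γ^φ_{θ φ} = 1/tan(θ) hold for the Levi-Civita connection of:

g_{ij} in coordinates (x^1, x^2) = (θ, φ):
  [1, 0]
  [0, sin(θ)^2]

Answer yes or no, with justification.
Γ^φ_{θ φ} = (1/2) g^{φφ} (∂_θ g_{φφ} + ∂_φ g_{φθ} - ∂_φ g_{θφ}) = (1/2)(1/sin(θ)^2)((sin(2*θ)) + (0) - (0)) = 1/tan(θ)
This equals the proposed value 1/tan(θ).
Yes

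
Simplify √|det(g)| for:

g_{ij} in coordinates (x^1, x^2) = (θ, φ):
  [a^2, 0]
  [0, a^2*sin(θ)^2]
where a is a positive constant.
det(g) = a^4*sin(θ)^2
√|det(g)| = a^2*sin(θ) (taking 0 < θ < π so that |sin(θ)| = sin(θ))
Volume element: dV = a^2*sin(θ) dθ dφ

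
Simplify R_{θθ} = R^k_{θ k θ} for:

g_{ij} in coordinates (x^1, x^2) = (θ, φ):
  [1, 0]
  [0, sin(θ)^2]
Non-zero Christoffel symbols (Γ^k_{ij} = Γ^k_{ji}):
Γ^θ_{φ φ} = -sin(2*θ)/2
Γ^φ_{θ φ} = 1/tan(θ)
R^θ_{θ θ θ} = 0 (a repeated index in an antisymmetric pair)
R^φ_{θ φ θ} = ∂_φ Γ^φ_{θ θ} - ∂_θ Γ^φ_{θ φ} + Γ^φ_{φ m} Γ^m_{θ θ} - Γ^φ_{θ m} Γ^m_{θ φ}
  = (0) - (-1/sin(θ)^2) + (0) - (1/tan(θ)^2) = 1
R_{θθ} = R^θ_{θ θ θ} + R^φ_{θ φ θ} = (0) + (1) = 1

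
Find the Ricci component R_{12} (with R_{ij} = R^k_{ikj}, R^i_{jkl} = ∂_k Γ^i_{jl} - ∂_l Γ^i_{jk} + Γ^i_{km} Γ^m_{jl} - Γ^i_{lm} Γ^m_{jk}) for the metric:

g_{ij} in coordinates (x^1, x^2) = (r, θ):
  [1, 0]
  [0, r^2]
Non-zero Christoffel symbols (Γ^k_{ij} = Γ^k_{ji}):
Γ^r_{θ θ} = -r
Γ^θ_{r θ} = 1/r
R^r_{r r θ} = 0 (a repeated index in an antisymmetric pair)
R^θ_{r θ θ} = 0 (a repeated index in an antisymmetric pair)
R_{rθ} = R^r_{r r θ} + R^θ_{r θ θ} = (0) + (0) = 0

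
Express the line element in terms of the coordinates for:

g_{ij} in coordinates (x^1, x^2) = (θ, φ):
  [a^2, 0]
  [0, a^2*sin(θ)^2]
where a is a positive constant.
ds^2 = g_{ij} dx^i dx^j; only the non-zero components contribute.
ds^2 = a^2 dθ^2 + a^2*sin(θ)^2 dφ^2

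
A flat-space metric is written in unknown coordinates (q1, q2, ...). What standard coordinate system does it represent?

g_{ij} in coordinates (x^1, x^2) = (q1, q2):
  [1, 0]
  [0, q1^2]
The line element ds^2 = dq1^2 + q1^2 dq2^2 is dr^2 + r^2 dθ^2 with q1 = r, q2 = θ.
polar coordinates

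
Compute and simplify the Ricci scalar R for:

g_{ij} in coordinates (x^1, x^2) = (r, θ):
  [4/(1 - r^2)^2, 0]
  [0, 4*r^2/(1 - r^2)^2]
Non-zero Christoffel symbols (Γ^k_{ij} = Γ^k_{ji}):
Γ^r_{r r} = 2*r/(1 - r^2)
Γ^r_{θ θ} = (r^3 + r)/(r^2 - 1)
Γ^θ_{r θ} = (-r^2 - 1)/(r^3 - r)
Ricci tensor (R_{ij} = R^k_{ikj}): R_{rr} = -4/(r^2 - 1)^2, R_{rθ} = 0, R_{θθ} = -4*r^2/(r^2 - 1)^2
Inverse metric: g^{rr} = (1 - r^2)^2/4, g^{θθ} = (1 - r^2)^2/(4*r^2)
R = g^{ij} R_{ij} = ((1 - r^2)^2/4)(-4/(r^2 - 1)^2) + ((1 - r^2)^2/(4*r^2))(-4*r^2/(r^2 - 1)^2) = -2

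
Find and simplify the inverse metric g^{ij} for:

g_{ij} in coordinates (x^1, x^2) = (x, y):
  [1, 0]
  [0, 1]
The metric is diagonal, so g^{ij} is diagonal with entries 1/g_{ii}: diag(1, 1).
g^{ij}:
  [1, 0]
  [0, 1]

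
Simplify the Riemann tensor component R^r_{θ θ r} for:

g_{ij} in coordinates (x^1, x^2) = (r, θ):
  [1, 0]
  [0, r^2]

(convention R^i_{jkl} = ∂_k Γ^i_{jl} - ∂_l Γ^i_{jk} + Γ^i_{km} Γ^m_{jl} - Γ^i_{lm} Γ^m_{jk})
Non-zero Christoffel symbols (Γ^k_{ij} = Γ^k_{ji}):
Γ^r_{θ θ} = -r
Γ^θ_{r θ} = 1/r
R^r_{θ θ r} = ∂_θ Γ^r_{θ r} - ∂_r Γ^r_{θ θ} + Γ^r_{θ m} Γ^m_{θ r} - Γ^r_{r m} Γ^m_{θ θ}
  = (0) - (-1) + (-1) - (0) = 0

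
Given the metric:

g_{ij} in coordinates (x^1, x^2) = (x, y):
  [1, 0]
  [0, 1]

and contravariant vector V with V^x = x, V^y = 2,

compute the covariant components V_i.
V_i = g_{ij} V^j:
V_x = (1)(x) + (0)(2) = x
V_y = (0)(x) + (1)(2) = 2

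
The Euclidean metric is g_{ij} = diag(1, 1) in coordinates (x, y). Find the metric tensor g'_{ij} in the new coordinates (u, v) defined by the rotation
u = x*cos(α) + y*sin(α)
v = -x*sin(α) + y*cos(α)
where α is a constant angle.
Invert the transformation: x = u*cos(α) - v*sin(α), y = u*sin(α) + v*cos(α)
g'_{ij} = (∂x^k/∂x'^i)(∂x^l/∂x'^j) g_{kl}; with g_{kl} = δ_{kl} this is Σ_k (∂x^k/∂x'^i)(∂x^k/∂x'^j).
Jacobian: ∂x/∂u = cos(α), ∂x/∂v = -sin(α), ∂y/∂u = sin(α), ∂y/∂v = cos(α)
g'_{uu} = (cos(α))(cos(α)) + (sin(α))(sin(α)) = 1
g'_{uv} = (cos(α))(-sin(α)) + (sin(α))(cos(α)) = 0
g'_{vv} = (-sin(α))(-sin(α)) + (cos(α))(cos(α)) = 1
g'_{ij} = diag(1, 1)
The Euclidean metric is invariant under rotations.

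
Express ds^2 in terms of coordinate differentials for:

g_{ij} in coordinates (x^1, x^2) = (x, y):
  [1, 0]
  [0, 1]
ds^2 = g_{ij} dx^i dx^j; only the non-zero components contribute.
ds^2 = dx^2 + dy^2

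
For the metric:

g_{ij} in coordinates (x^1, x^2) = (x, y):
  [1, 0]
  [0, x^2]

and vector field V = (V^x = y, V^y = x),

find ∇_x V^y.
Non-zero Christoffel symbols:
Γ^x_{y y} = -x
Γ^y_{x y} = 1/x
∇_x V^y = ∂_x V^y + Γ^y_{x j} V^j
  = (1) + (0)(y) + (1/x)(x)
  = 2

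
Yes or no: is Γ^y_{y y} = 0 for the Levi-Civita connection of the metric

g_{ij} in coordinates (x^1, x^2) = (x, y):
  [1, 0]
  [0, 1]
Γ^y_{y y} = (1/2) g^{yy} (∂_y g_{yy} + ∂_y g_{yy} - ∂_y g_{yy}) = (1/2)(1)((0) + (0) - (0)) = 0
This equals the proposed value 0.
Yes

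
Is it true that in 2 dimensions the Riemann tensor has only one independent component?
The number of independent components is n^2(n^2-1)/12 = 4·3/12 = 1 for n = 2 (e.g. R_{1212}).
Yes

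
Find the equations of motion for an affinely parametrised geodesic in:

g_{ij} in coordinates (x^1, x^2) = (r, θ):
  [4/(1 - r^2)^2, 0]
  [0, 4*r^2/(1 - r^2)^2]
Geodesic equation: d^2x^k/dλ^2 + Γ^k_{ij} (dx^i/dλ)(dx^j/dλ) = 0.
Non-zero Christoffel symbols:
Γ^r_{r r} = 2*r/(1 - r^2)
Γ^r_{θ θ} = (r^3 + r)/(r^2 - 1)
Γ^θ_{r θ} = (-r^2 - 1)/(r^3 - r)
Substituting (the symmetric pair Γ^k_{ij}, Γ^k_{ji} combines into a factor 2):
d^2r/dλ^2 + (2*r/(1 - r^2)) (dr/dλ)^2 + ((r^3 + r)/(r^2 - 1)) (dθ/dλ)^2 = 0
d^2θ/dλ^2 + ((-2*r^2 - 2)/(r^3 - r)) (dr/dλ)(dθ/dλ) = 0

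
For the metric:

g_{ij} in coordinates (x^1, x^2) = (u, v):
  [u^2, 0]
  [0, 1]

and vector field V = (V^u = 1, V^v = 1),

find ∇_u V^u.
Non-zero Christoffel symbols:
Γ^u_{u u} = 1/u
∇_u V^u = ∂_u V^u + Γ^u_{u j} V^j
  = (0) + (1/u)(1) + (0)(1)
  = 1/u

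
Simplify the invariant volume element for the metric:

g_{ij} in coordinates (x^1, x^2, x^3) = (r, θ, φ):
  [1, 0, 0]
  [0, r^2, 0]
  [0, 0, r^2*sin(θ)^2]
det(g) = r^4*sin(θ)^2
√|det(g)| = r^2*sin(θ) (taking 0 < θ < π so that |sin(θ)| = sin(θ))
Volume element: dV = r^2*sin(θ) dr dθ dφ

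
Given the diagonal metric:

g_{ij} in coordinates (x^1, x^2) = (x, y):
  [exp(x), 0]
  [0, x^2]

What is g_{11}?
With x^1 = x, x^2 = y, g_{11} = g_{xx} is the row-1, column-1 entry of the matrix.
g_{11} = exp(x)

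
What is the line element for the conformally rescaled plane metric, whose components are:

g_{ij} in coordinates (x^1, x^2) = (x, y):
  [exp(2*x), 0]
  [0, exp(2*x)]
ds^2 = g_{ij} dx^i dx^j; only the non-zero components contribute.
ds^2 = exp(2*x) dx^2 + exp(2*x) dy^2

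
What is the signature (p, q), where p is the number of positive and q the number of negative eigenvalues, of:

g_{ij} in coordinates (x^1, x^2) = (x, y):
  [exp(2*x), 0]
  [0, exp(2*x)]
The metric is diagonal, so its eigenvalues are the diagonal entries: exp(2*x), exp(2*x) (at a generic point, where coordinate-dependent entries are positive).
2 positive, 0 negative.
(2, 0) - Riemannian (positive definite)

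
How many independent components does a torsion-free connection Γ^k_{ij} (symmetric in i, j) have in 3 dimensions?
Γ^k_{ij} has n choices for the upper index and n(n+1)/2 independent symmetric lower index pairs.
Total = 3 × 3×4/2 = 3 × 6 = 18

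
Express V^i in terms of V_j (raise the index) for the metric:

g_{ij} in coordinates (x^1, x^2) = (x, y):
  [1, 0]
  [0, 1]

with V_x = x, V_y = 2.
Inverse metric (diagonal): g^{xx} = 1, g^{yy} = 1
V^i = g^{ij} V_j:
V^x = (1)(x) + (0)(2) = x
V^y = (0)(x) + (1)(2) = 2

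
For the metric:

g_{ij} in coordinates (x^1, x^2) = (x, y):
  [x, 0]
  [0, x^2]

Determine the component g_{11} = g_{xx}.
With x^1 = x, x^2 = y, g_{11} = g_{xx} is the row-1, column-1 entry of the matrix.
g_{11} = x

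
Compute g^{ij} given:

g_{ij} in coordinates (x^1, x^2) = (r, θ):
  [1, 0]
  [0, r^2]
The metric is diagonal, so g^{ij} is diagonal with entries 1/g_{ii}: diag(1, 1/(r^2)).
g^{ij}:
  [1, 0]
  [0, 1/r^2]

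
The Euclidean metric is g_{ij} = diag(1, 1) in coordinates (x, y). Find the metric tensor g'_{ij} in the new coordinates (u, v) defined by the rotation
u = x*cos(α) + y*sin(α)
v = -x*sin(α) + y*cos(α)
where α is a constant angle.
Invert the transformation: x = u*cos(α) - v*sin(α), y = u*sin(α) + v*cos(α)
g'_{ij} = (∂x^k/∂x'^i)(∂x^l/∂x'^j) g_{kl}; with g_{kl} = δ_{kl} this is Σ_k (∂x^k/∂x'^i)(∂x^k/∂x'^j).
Jacobian: ∂x/∂u = cos(α), ∂x/∂v = -sin(α), ∂y/∂u = sin(α), ∂y/∂v = cos(α)
g'_{uu} = (cos(α))(cos(α)) + (sin(α))(sin(α)) = 1
g'_{uv} = (cos(α))(-sin(α)) + (sin(α))(cos(α)) = 0
g'_{vv} = (-sin(α))(-sin(α)) + (cos(α))(cos(α)) = 1
g'_{ij} = diag(1, 1)
The Euclidean metric is invariant under rotations.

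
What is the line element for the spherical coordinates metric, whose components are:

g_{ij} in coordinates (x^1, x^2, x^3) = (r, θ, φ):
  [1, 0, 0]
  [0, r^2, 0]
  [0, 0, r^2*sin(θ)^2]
ds^2 = g_{ij} dx^i dx^j; only the non-zero components contribute.
ds^2 = dr^2 + r^2 dθ^2 + r^2*sin(θ)^2 dφ^2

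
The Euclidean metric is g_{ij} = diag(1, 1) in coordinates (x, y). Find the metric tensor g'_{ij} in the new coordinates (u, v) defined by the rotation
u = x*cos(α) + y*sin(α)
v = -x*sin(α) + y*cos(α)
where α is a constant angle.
Invert the transformation: x = u*cos(α) - v*sin(α), y = u*sin(α) + v*cos(α)
g'_{ij} = (∂x^k/∂x'^i)(∂x^l/∂x'^j) g_{kl}; with g_{kl} = δ_{kl} this is Σ_k (∂x^k/∂x'^i)(∂x^k/∂x'^j).
Jacobian: ∂x/∂u = cos(α), ∂x/∂v = -sin(α), ∂y/∂u = sin(α), ∂y/∂v = cos(α)
g'_{uu} = (cos(α))(cos(α)) + (sin(α))(sin(α)) = 1
g'_{uv} = (cos(α))(-sin(α)) + (sin(α))(cos(α)) = 0
g'_{vv} = (-sin(α))(-sin(α)) + (cos(α))(cos(α)) = 1
g'_{ij} = diag(1, 1)
The Euclidean metric is invariant under rotations.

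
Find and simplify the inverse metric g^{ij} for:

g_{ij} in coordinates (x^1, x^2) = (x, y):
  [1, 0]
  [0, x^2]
The metric is diagonal, so g^{ij} is diagonal with entries 1/g_{ii}: diag(1, 1/(x^2)).
g^{ij}:
  [1, 0]
  [0, 1/x^2]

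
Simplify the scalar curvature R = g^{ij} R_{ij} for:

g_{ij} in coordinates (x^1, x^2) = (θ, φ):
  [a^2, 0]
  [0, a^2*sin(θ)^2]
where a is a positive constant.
Non-zero Christoffel symbols (Γ^k_{ij} = Γ^k_{ji}):
Γ^θ_{φ φ} = -sin(2*θ)/2
Γ^φ_{θ φ} = 1/tan(θ)
Ricci tensor (R_{ij} = R^k_{ikj}): R_{θθ} = 1, R_{θφ} = 0, R_{φφ} = sin(θ)^2
Inverse metric: g^{θθ} = 1/a^2, g^{φφ} = 1/(a^2*sin(θ)^2)
R = g^{ij} R_{ij} = (1/a^2)(1) + (1/(a^2*sin(θ)^2))(sin(θ)^2) = 2/a^2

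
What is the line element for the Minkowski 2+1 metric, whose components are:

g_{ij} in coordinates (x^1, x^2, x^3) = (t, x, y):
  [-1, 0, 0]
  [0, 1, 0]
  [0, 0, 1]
ds^2 = g_{ij} dx^i dx^j; only the non-zero components contribute.
ds^2 = -dt^2 + dx^2 + dy^2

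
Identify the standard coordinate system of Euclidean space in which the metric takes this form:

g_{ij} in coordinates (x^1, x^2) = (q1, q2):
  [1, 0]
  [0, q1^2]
The line element ds^2 = dq1^2 + q1^2 dq2^2 is dr^2 + r^2 dθ^2 with q1 = r, q2 = θ.
polar coordinates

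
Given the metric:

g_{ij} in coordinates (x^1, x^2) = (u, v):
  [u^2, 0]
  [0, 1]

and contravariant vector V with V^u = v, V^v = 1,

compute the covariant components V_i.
V_i = g_{ij} V^j:
V_u = (u^2)(v) + (0)(1) = u^2*v
V_v = (0)(v) + (1)(1) = 1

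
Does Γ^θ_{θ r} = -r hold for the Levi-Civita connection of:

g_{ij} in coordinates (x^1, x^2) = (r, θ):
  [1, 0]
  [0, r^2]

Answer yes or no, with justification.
Γ^θ_{θ r} = (1/2) g^{θθ} (∂_θ g_{θr} + ∂_r g_{θθ} - ∂_θ g_{θr}) = (1/2)(1/r^2)((0) + (2*r) - (0)) = 1/r
This differs from the proposed value -r.
No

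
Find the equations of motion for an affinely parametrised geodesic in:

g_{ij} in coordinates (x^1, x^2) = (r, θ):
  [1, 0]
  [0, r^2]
Geodesic equation: d^2x^k/dλ^2 + Γ^k_{ij} (dx^i/dλ)(dx^j/dλ) = 0.
Non-zero Christoffel symbols:
Γ^r_{θ θ} = -r
Γ^θ_{r θ} = 1/r
Substituting (the symmetric pair Γ^k_{ij}, Γ^k_{ji} combines into a factor 2):
d^2r/dλ^2 - r (dθ/dλ)^2 = 0
d^2θ/dλ^2 + (2/r) (dr/dλ)(dθ/dλ) = 0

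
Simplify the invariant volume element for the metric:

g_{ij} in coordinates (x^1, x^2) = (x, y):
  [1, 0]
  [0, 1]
det(g) = 1
√|det(g)| = 1
Volume element: dV = 1 dx dy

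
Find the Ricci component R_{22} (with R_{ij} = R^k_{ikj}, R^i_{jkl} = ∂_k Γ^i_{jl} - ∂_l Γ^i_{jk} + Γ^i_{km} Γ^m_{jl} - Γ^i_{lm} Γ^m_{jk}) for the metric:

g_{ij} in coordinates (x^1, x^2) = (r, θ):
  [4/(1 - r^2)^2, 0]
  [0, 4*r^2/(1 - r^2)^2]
Non-zero Christoffel symbols (Γ^k_{ij} = Γ^k_{ji}):
Γ^r_{r r} = 2*r/(1 - r^2)
Γ^r_{θ θ} = (r^3 + r)/(r^2 - 1)
Γ^θ_{r θ} = (-r^2 - 1)/(r^3 - r)
R^r_{θ r θ} = ∂_r Γ^r_{θ θ} - ∂_θ Γ^r_{θ r} + Γ^r_{r m} Γ^m_{θ θ} - Γ^r_{θ m} Γ^m_{θ r}
  = ((r^4 - 4*r^2 - 1)/(r^2 - 1)^2) - (0) + (-2*r^2*(r^2 + 1)/(r^2 - 1)^2) - (-(r^2 + 1)^2/(r^2 - 1)^2) = -4*r^2/(r^2 - 1)^2
R^θ_{θ θ θ} = 0 (a repeated index in an antisymmetric pair)
R_{θθ} = R^r_{θ r θ} + R^θ_{θ θ θ} = (-4*r^2/(r^2 - 1)^2) + (0) = -4*r^2/(r^2 - 1)^2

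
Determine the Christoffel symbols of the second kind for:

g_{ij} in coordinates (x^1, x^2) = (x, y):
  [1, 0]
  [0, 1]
Using Γ^k_{ij} = (1/2) g^{km} (∂_i g_{mj} + ∂_j g_{mi} - ∂_m g_{ij}); the metric is diagonal, so only the m = k term contributes.
Every metric component is constant, so all ∂_m g_{ij} = 0 and every Christoffel symbol vanishes.
All Christoffel symbols are zero.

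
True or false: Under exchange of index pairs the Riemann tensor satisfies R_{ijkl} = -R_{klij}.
The pair-exchange symmetry has a plus sign: R_{ijkl} = +R_{klij}.
False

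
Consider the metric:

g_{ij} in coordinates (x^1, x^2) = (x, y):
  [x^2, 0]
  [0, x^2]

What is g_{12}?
With x^1 = x, x^2 = y, g_{12} = g_{xy} is the row-1, column-2 entry of the matrix.
g_{12} = 0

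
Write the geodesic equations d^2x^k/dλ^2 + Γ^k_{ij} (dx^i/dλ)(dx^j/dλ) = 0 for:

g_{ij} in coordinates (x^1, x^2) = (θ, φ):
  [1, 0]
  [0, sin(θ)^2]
Geodesic equation: d^2x^k/dλ^2 + Γ^k_{ij} (dx^i/dλ)(dx^j/dλ) = 0.
Non-zero Christoffel symbols:
Γ^θ_{φ φ} = -sin(2*θ)/2
Γ^φ_{θ φ} = 1/tan(θ)
Substituting (the symmetric pair Γ^k_{ij}, Γ^k_{ji} combines into a factor 2):
d^2θ/dλ^2 - (sin(2*θ)/2) (dφ/dλ)^2 = 0
d^2φ/dλ^2 + (2/tan(θ)) (dθ/dλ)(dφ/dλ) = 0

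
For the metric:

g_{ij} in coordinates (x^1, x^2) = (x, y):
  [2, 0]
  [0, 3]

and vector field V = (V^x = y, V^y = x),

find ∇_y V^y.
All Christoffel symbols are zero.
∇_y V^y = ∂_y V^y + Γ^y_{y j} V^j
  = (0) + (0)(y) + (0)(x)
  = 0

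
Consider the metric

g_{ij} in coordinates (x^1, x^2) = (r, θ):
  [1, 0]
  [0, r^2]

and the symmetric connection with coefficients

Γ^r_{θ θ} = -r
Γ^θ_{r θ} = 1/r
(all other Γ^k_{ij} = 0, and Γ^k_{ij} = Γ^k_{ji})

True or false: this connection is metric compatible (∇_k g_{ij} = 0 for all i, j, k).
Using ∇_k g_{ij} = ∂_k g_{ij} - Γ^m_{ki} g_{mj} - Γ^m_{kj} g_{im}:
e.g. ∇_r g_{θθ} = (2*r) - (r) - (r) = 0
Every component ∇_k g_{ij} vanishes: the connection is metric compatible.
True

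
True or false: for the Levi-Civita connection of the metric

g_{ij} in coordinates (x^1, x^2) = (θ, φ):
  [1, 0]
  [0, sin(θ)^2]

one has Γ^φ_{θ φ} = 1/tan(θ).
Γ^φ_{θ φ} = (1/2) g^{φφ} (∂_θ g_{φφ} + ∂_φ g_{φθ} - ∂_φ g_{θφ}) = (1/2)(1/sin(θ)^2)((sin(2*θ)) + (0) - (0)) = 1/tan(θ)
This equals the proposed value 1/tan(θ).
True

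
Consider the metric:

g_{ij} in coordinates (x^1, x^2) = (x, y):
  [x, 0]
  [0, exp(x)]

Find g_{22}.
With x^1 = x, x^2 = y, g_{22} = g_{yy} is the row-2, column-2 entry of the matrix.
g_{22} = exp(x)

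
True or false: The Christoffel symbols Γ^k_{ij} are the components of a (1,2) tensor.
Under a change of coordinates Γ picks up an inhomogeneous term ∂²x/∂x'∂x'; e.g. Γ = 0 in Cartesian coordinates but Γ^r_{θθ} = -r in polar coordinates on the same flat plane.
False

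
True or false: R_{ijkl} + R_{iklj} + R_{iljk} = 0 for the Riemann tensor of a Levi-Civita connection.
This is the first (algebraic) Bianchi identity.
True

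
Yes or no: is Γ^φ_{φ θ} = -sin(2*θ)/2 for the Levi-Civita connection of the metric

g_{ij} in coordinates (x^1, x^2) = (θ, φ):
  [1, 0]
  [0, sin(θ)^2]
Γ^φ_{φ θ} = (1/2) g^{φφ} (∂_φ g_{φθ} + ∂_θ g_{φφ} - ∂_φ g_{φθ}) = (1/2)(1/sin(θ)^2)((0) + (sin(2*θ)) - (0)) = 1/tan(θ)
This differs from the proposed value -sin(2*θ)/2.
No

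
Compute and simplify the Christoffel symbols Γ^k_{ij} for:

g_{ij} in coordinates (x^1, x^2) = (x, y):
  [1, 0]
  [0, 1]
Using Γ^k_{ij} = (1/2) g^{km} (∂_i g_{mj} + ∂_j g_{mi} - ∂_m g_{ij}); the metric is diagonal, so only the m = k term contributes.
Every metric component is constant, so all ∂_m g_{ij} = 0 and every Christoffel symbol vanishes.
All Christoffel symbols are zero.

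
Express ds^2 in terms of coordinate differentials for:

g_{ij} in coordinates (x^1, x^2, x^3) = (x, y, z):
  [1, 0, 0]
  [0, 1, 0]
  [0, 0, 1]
ds^2 = g_{ij} dx^i dx^j; only the non-zero components contribute.
ds^2 = dx^2 + dy^2 + dz^2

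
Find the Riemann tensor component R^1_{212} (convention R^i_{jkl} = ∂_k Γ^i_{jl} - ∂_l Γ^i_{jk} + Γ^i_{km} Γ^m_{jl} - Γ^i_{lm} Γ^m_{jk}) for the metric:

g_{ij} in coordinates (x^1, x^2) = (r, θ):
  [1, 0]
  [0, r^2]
Non-zero Christoffel symbols (Γ^k_{ij} = Γ^k_{ji}):
Γ^r_{θ θ} = -r
Γ^θ_{r θ} = 1/r
R^r_{θ r θ} = ∂_r Γ^r_{θ θ} - ∂_θ Γ^r_{θ r} + Γ^r_{r m} Γ^m_{θ θ} - Γ^r_{θ m} Γ^m_{θ r}
  = (-1) - (0) + (0) - (-1) = 0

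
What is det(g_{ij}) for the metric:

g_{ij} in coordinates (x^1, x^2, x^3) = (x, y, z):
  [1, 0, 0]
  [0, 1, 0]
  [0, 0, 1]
Diagonal metric: det(g) = g_{11}·g_{22}·g_{33}
= (1)·(1)·(1)
det(g) = 1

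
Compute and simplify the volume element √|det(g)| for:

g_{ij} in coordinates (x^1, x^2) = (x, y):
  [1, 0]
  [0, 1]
det(g) = 1
√|det(g)| = 1
Volume element: dV = 1 dx dy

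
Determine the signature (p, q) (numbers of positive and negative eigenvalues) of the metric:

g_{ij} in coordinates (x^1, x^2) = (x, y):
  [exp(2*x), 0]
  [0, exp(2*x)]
The metric is diagonal, so its eigenvalues are the diagonal entries: exp(2*x), exp(2*x) (at a generic point, where coordinate-dependent entries are positive).
2 positive, 0 negative.
(2, 0) - Riemannian (positive definite)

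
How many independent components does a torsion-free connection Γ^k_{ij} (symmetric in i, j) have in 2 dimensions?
Γ^k_{ij} has n choices for the upper index and n(n+1)/2 independent symmetric lower index pairs.
Total = 2 × 2×3/2 = 2 × 3 = 6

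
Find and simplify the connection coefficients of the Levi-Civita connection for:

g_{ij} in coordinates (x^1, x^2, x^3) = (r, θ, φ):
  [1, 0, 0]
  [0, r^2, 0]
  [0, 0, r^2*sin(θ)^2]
Using Γ^k_{ij} = (1/2) g^{km} (∂_i g_{mj} + ∂_j g_{mi} - ∂_m g_{ij}); the metric is diagonal, so only the m = k term contributes.
Non-zero symbols (using the symmetry Γ^k_{ij} = Γ^k_{ji}):
Γ^r_{θ θ} = (1/2) g^{rr} (∂_θ g_{rθ} + ∂_θ g_{rθ} - ∂_r g_{θθ}) = (1/2)(1)((0) + (0) - (2*r)) = -r
Γ^r_{φ φ} = (1/2) g^{rr} (∂_φ g_{rφ} + ∂_φ g_{rφ} - ∂_r g_{φφ}) = (1/2)(1)((0) + (0) - (2*r*sin(θ)^2)) = -r*sin(θ)^2
Γ^θ_{r θ} = (1/2) g^{θθ} (∂_r g_{θθ} + ∂_θ g_{θr} - ∂_θ g_{rθ}) = (1/2)(1/r^2)((2*r) + (0) - (0)) = 1/r
Γ^θ_{φ φ} = (1/2) g^{θθ} (∂_φ g_{θφ} + ∂_φ g_{θφ} - ∂_θ g_{φφ}) = (1/2)(1/r^2)((0) + (0) - (r^2*sin(2*θ))) = -sin(2*θ)/2
Γ^φ_{r φ} = (1/2) g^{φφ} (∂_r g_{φφ} + ∂_φ g_{φr} - ∂_φ g_{rφ}) = (1/2)(1/(r^2*sin(θ)^2))((2*r*sin(θ)^2) + (0) - (0)) = 1/r
Γ^φ_{θ φ} = (1/2) g^{φφ} (∂_θ g_{φφ} + ∂_φ g_{φθ} - ∂_φ g_{θφ}) = (1/2)(1/(r^2*sin(θ)^2))((r^2*sin(2*θ)) + (0) - (0)) = 1/tan(θ)
All other Christoffel symbols are zero.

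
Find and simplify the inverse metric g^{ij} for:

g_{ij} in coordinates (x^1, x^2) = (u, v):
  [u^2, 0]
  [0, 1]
The metric is diagonal, so g^{ij} is diagonal with entries 1/g_{ii}: diag(1/(u^2), 1).
g^{ij}:
  [1/u^2, 0]
  [0, 1]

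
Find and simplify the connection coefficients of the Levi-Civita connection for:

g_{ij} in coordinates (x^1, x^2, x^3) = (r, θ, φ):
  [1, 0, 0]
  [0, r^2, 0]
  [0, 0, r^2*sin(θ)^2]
Using Γ^k_{ij} = (1/2) g^{km} (∂_i g_{mj} + ∂_j g_{mi} - ∂_m g_{ij}); the metric is diagonal, so only the m = k term contributes.
Non-zero symbols (using the symmetry Γ^k_{ij} = Γ^k_{ji}):
Γ^r_{θ θ} = (1/2) g^{rr} (∂_θ g_{rθ} + ∂_θ g_{rθ} - ∂_r g_{θθ}) = (1/2)(1)((0) + (0) - (2*r)) = -r
Γ^r_{φ φ} = (1/2) g^{rr} (∂_φ g_{rφ} + ∂_φ g_{rφ} - ∂_r g_{φφ}) = (1/2)(1)((0) + (0) - (2*r*sin(θ)^2)) = -r*sin(θ)^2
Γ^θ_{r θ} = (1/2) g^{θθ} (∂_r g_{θθ} + ∂_θ g_{θr} - ∂_θ g_{rθ}) = (1/2)(1/r^2)((2*r) + (0) - (0)) = 1/r
Γ^θ_{φ φ} = (1/2) g^{θθ} (∂_φ g_{θφ} + ∂_φ g_{θφ} - ∂_θ g_{φφ}) = (1/2)(1/r^2)((0) + (0) - (r^2*sin(2*θ))) = -sin(2*θ)/2
Γ^φ_{r φ} = (1/2) g^{φφ} (∂_r g_{φφ} + ∂_φ g_{φr} - ∂_φ g_{rφ}) = (1/2)(1/(r^2*sin(θ)^2))((2*r*sin(θ)^2) + (0) - (0)) = 1/r
Γ^φ_{θ φ} = (1/2) g^{φφ} (∂_θ g_{φφ} + ∂_φ g_{φθ} - ∂_φ g_{θφ}) = (1/2)(1/(r^2*sin(θ)^2))((r^2*sin(2*θ)) + (0) - (0)) = 1/tan(θ)
All other Christoffel symbols are zero.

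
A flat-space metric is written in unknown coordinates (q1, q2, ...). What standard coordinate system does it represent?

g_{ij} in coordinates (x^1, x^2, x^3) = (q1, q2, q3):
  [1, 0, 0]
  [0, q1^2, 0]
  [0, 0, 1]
The line element ds^2 = dq1^2 + q1^2 dq2^2 + dq3^2 is dr^2 + r^2 dθ^2 + dz^2 with q1 = r, q2 = θ, q3 = z.
cylindrical coordinates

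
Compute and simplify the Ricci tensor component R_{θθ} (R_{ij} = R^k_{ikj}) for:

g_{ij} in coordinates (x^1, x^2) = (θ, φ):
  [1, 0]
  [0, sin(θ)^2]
Non-zero Christoffel symbols (Γ^k_{ij} = Γ^k_{ji}):
Γ^θ_{φ φ} = -sin(2*θ)/2
Γ^φ_{θ φ} = 1/tan(θ)
R^θ_{θ θ θ} = 0 (a repeated index in an antisymmetric pair)
R^φ_{θ φ θ} = ∂_φ Γ^φ_{θ θ} - ∂_θ Γ^φ_{θ φ} + Γ^φ_{φ m} Γ^m_{θ θ} - Γ^φ_{θ m} Γ^m_{θ φ}
  = (0) - (-1/sin(θ)^2) + (0) - (1/tan(θ)^2) = 1
R_{θθ} = R^θ_{θ θ θ} + R^φ_{θ φ θ} = (0) + (1) = 1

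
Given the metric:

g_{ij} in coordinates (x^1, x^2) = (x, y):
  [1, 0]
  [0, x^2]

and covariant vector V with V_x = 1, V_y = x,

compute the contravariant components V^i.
Inverse metric (diagonal): g^{xx} = 1, g^{yy} = 1/x^2
V^i = g^{ij} V_j:
V^x = (1)(1) + (0)(x) = 1
V^y = (0)(1) + (1/x^2)(x) = 1/x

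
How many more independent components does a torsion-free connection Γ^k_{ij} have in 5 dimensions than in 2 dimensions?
Independent components in n dimensions: n × n(n+1)/2 = n^2(n+1)/2.
5D: 5 × 15 = 75
2D: 2 × 3 = 6
Difference = 75 - 6 = 69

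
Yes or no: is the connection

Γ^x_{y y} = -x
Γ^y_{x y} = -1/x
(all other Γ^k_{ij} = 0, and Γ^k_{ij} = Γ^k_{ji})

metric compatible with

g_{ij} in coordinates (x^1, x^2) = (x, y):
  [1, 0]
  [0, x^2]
Using ∇_k g_{ij} = ∂_k g_{ij} - Γ^m_{ki} g_{mj} - Γ^m_{kj} g_{im}:
∇_x g_{yy} = (2*x) - (-x) - (-x) = 4*x ≠ 0
So the connection is not metric compatible (it is not the Levi-Civita connection).
No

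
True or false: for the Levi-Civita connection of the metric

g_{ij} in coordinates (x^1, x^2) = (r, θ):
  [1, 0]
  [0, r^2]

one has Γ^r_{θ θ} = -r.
Γ^r_{θ θ} = (1/2) g^{rr} (∂_θ g_{rθ} + ∂_θ g_{rθ} - ∂_r g_{θθ}) = (1/2)(1)((0) + (0) - (2*r)) = -r
This equals the proposed value -r.
True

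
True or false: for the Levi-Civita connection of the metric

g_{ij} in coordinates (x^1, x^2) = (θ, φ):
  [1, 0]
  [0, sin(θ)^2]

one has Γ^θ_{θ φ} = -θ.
Γ^θ_{θ φ} = (1/2) g^{θθ} (∂_θ g_{θφ} + ∂_φ g_{θθ} - ∂_θ g_{θφ}) = (1/2)(1)((0) + (0) - (0)) = 0
This differs from the proposed value -θ.
False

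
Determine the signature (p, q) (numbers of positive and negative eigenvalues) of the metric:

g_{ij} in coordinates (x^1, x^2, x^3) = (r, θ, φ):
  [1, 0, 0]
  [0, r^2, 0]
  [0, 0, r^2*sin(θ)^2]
The metric is diagonal, so its eigenvalues are the diagonal entries: 1, r^2, r^2*sin(θ)^2 (at a generic point, where coordinate-dependent entries are positive).
3 positive, 0 negative.
(3, 0) - Riemannian (positive definite)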